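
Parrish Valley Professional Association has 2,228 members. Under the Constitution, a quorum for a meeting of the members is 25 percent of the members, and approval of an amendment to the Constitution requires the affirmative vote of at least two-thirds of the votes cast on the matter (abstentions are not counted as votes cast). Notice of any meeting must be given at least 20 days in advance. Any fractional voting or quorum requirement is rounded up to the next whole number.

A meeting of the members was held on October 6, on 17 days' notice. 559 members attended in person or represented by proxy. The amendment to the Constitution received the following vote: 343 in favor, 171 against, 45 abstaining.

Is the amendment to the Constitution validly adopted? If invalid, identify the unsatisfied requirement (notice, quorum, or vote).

Notice: 17 days given; 20 required. Not satisfied.
Quorum: 25% of 2,228 = 557; 559 present. Satisfied.
Vote: requires two-thirds of the votes cast (559 − 45 abstaining = 514); 2/3 of 514 = 342.67, rounded up to 343, so 343 needed; 343 in favor. Satisfied.

Invalid — notice requirement not satisfied.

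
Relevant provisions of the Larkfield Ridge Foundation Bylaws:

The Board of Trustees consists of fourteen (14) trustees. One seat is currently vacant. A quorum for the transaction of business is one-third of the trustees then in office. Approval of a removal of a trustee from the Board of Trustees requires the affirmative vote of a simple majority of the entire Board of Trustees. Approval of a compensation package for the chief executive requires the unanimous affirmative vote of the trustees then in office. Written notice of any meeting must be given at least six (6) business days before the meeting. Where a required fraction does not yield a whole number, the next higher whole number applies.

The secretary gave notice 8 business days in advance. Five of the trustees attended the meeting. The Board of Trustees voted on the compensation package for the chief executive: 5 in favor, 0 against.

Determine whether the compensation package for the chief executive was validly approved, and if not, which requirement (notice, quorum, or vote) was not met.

Invalid — vote requirement not satisfied.

Notice: 8 business days given; 6 required (8 ≥ 6). Satisfied.
Quorum: 5 present; quorum is 5. Satisfied.
Vote: the compensation package for the chief executive requires the unanimous vote of the trustees then in office (13). Unanimous means all 13, so 13 affirmative votes are needed; 5 voted in favor. Not satisfied.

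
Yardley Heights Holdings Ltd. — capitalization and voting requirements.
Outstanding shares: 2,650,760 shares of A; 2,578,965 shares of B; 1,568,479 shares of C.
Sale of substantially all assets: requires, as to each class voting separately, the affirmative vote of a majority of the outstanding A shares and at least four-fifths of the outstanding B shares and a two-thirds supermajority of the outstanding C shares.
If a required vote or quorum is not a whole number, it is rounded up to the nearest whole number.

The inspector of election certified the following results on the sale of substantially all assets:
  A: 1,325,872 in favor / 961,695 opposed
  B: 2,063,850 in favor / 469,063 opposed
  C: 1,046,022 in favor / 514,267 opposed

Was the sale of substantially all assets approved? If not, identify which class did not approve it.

A: a majority of 2650760 is 1325381; 1,325,381 required, 1,325,872 in favor — approved.
B: 4/5 of 2578965 = 2063172; 2,063,172 required, 2,063,850 in favor — approved.
C: 2/3 of 1568479 = 1045652.67, rounded up to 1045653; 1,045,653 required, 1,046,022 in favor — approved.

Approved — every class gave the required vote.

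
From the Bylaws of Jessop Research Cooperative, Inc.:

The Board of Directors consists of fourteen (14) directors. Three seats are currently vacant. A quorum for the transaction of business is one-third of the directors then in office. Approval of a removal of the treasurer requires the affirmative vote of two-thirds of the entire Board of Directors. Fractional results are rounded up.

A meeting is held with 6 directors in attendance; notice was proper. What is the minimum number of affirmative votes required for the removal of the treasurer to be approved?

10

The removal of the treasurer requires two-thirds of the entire Board of Directors (14).
2/3 of 14 = 9.33, rounded up to 10.
(Only 6 can vote, so the removal of the treasurer cannot pass at this meeting, but the required vote is still 10.)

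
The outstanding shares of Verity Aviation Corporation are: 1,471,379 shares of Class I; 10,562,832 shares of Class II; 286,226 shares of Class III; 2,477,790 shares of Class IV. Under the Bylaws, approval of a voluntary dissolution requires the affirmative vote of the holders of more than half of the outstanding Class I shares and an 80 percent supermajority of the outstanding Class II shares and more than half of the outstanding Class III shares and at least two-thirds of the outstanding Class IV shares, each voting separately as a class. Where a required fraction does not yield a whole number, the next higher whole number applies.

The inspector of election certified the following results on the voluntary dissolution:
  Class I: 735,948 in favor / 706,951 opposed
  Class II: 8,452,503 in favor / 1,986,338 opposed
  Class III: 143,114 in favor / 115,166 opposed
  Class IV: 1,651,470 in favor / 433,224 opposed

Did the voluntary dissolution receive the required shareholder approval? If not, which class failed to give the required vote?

Not approved — the Class IV shares did not give the required vote.

Class I: a majority of 1471379 is 735690; 735,690 required, 735,948 in favor — approved.
Class II: 4/5 of 10562832 = 8450265.60, rounded up to 8450266; 8,450,266 required, 8,452,503 in favor — approved.
Class III: a majority of 286226 is 143114; 143,114 required, 143,114 in favor — approved.
Class IV: 2/3 of 2477790 = 1651860; 1,651,860 required, 1,651,470 in favor — not approved.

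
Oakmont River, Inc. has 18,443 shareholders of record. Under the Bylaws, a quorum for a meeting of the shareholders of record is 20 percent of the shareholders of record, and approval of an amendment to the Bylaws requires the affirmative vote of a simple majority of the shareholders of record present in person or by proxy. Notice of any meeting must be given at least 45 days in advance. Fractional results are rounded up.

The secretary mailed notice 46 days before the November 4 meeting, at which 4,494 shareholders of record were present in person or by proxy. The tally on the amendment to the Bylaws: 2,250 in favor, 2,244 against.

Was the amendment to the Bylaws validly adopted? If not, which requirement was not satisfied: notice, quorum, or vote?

Notice: 46 days given; 45 required. Satisfied.
Quorum: 20% of 18,443 = 3,688.60, rounded up to 3,689; 4,494 present. Satisfied.
Vote: requires a majority of those present (4,494); a majority of 4494 is 2248, so 2,248 needed; 2,250 in favor. Satisfied.

Valid — all requirements satisfied.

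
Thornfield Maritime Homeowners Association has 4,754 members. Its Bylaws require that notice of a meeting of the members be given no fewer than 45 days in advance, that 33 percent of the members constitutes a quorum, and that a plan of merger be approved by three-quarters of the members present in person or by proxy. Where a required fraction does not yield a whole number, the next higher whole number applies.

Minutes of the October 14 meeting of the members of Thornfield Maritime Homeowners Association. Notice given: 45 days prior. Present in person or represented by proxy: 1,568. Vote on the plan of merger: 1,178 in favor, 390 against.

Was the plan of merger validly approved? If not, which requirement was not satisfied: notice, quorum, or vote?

Invalid — quorum requirement not satisfied.

Notice: 45 days given; 45 required. Satisfied.
Quorum: 33% of 4,754 = 1,568.82, rounded up to 1,569; 1,568 present. Not satisfied.
Vote: requires three-fourths of those present (1,568); 3/4 of 1568 = 1176, so 1,176 needed; 1,178 in favor. Satisfied.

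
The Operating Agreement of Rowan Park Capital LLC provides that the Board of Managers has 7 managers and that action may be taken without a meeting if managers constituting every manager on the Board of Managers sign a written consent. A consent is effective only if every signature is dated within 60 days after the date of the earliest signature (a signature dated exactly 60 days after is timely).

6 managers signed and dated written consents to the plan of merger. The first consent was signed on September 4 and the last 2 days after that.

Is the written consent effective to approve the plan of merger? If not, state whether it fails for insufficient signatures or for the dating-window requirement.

Not effective — insufficient signatures.

Signatures required: all of 7 — unanimous means all 7, so 7 needed; 6 signed. Insufficient.
Dating window: the latest signature is 2 days after the earliest; the limit is 60 days. Within the window.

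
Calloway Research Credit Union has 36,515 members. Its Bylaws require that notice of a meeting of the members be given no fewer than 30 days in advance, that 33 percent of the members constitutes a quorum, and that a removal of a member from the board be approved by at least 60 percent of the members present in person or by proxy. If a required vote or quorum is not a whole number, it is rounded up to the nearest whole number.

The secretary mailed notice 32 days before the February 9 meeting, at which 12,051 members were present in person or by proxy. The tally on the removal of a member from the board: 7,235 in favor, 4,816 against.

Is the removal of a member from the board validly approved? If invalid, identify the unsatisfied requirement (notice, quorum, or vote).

Notice: 32 days given; 30 required. Satisfied.
Quorum: 33% of 36,515 = 12,049.95, rounded up to 12,050; 12,051 present. Satisfied.
Vote: requires three-fifths of those present (12,051); 3/5 of 12051 = 7230.60, rounded up to 7231, so 7,231 needed; 7,235 in favor. Satisfied.

Valid — all requirements satisfied.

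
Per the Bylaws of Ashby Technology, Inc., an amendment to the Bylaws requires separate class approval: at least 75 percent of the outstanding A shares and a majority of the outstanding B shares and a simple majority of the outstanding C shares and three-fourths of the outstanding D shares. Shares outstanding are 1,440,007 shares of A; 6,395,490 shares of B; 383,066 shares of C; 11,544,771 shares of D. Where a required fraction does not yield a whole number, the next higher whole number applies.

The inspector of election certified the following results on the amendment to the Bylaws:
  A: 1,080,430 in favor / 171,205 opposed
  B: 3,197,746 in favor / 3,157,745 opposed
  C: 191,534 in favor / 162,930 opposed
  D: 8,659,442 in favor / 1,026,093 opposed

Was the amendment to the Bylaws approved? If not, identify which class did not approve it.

A: 3/4 of 1440007 = 1080005.25, rounded up to 1080006; 1,080,006 required, 1,080,430 in favor — approved.
B: a majority of 6395490 is 3197746; 3,197,746 required, 3,197,746 in favor — approved.
C: a majority of 383066 is 191534; 191,534 required, 191,534 in favor — approved.
D: 3/4 of 11544771 = 8658578.25, rounded up to 8658579; 8,658,579 required, 8,659,442 in favor — approved.

Approved — every class gave the required vote.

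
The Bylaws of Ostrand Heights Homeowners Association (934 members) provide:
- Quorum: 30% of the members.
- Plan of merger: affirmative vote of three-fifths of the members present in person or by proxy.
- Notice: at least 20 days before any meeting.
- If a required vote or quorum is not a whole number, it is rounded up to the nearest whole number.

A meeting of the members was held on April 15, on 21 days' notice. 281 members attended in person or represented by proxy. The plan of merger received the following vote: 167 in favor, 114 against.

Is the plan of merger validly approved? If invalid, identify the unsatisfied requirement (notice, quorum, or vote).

Invalid — vote requirement not satisfied.

Notice: 21 days given; 20 required. Satisfied.
Quorum: 30% of 934 = 280.20, rounded up to 281; 281 present. Satisfied.
Vote: requires three-fifths of those present (281); 3/5 of 281 = 168.60, rounded up to 169, so 169 needed; 167 in favor. Not satisfied.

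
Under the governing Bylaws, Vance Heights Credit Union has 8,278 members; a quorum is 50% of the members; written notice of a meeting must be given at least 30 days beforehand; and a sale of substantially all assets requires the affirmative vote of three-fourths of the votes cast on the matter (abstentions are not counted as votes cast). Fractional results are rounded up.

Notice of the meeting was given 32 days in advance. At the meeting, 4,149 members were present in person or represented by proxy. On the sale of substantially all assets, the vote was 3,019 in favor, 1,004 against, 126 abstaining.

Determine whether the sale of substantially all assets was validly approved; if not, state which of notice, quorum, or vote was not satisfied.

Valid — all requirements satisfied.

Notice: 32 days given; 30 required. Satisfied.
Quorum: 50% of 8,278 = 4,139; 4,149 present. Satisfied.
Vote: requires three-fourths of the votes cast (4,149 − 126 abstaining = 4,023); 3/4 of 4023 = 3017.25, rounded up to 3018, so 3,018 needed; 3,019 in favor. Satisfied.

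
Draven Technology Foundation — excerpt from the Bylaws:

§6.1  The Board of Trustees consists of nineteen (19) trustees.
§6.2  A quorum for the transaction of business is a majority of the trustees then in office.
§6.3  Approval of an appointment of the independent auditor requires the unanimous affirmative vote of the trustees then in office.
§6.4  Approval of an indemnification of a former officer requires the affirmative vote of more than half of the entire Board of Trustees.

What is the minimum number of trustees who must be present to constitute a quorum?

10

A majority of 19 is 10.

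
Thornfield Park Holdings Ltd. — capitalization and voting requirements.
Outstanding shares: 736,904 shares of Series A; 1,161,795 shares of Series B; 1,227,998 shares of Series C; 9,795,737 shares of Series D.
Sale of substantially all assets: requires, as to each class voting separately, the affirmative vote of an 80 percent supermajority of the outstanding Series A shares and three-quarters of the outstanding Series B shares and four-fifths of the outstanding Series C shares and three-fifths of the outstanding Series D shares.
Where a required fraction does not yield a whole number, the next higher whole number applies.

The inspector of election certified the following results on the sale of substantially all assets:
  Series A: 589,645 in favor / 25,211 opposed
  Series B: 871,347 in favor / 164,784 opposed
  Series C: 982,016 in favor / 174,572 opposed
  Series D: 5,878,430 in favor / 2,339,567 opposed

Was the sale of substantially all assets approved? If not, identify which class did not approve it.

Not approved — the Series C shares did not give the required vote.

Series A: 4/5 of 736904 = 589523.20, rounded up to 589524; 589,524 required, 589,645 in favor — approved.
Series B: 3/4 of 1161795 = 871346.25, rounded up to 871347; 871,347 required, 871,347 in favor — approved.
Series C: 4/5 of 1227998 = 982398.40, rounded up to 982399; 982,399 required, 982,016 in favor — not approved.
Series D: 3/5 of 9795737 = 5877442.20, rounded up to 5877443; 5,877,443 required, 5,878,430 in favor — approved.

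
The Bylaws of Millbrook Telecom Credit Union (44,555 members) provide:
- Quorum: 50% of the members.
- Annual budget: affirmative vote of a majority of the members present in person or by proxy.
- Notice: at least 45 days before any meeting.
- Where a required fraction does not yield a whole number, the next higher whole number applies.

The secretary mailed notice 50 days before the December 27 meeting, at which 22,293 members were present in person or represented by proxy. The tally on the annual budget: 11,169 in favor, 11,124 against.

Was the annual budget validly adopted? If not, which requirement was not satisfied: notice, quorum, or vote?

Valid — all requirements satisfied.

Notice: 50 days given; 45 required. Satisfied.
Quorum: 50% of 44,555 = 22,277.50, rounded up to 22,278; 22,293 present. Satisfied.
Vote: requires a majority of those present (22,293); a majority of 22293 is 11147, so 11,147 needed; 11,169 in favor. Satisfied.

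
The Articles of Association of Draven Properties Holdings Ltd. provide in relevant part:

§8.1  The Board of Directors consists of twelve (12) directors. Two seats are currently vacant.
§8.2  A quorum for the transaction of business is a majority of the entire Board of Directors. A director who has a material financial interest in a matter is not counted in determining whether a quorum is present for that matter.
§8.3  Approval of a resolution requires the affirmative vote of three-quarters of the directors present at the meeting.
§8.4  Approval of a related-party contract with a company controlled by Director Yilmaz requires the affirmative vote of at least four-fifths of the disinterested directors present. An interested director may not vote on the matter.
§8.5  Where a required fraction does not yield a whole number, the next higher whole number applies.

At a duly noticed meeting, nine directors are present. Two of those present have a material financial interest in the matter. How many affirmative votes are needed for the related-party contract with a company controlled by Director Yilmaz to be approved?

The related-party contract with a company controlled by Director Yilmaz requires four-fifths of the disinterested directors present (9 − 2 = 7).
4/5 of 7 = 5.60, rounded up to 6.

6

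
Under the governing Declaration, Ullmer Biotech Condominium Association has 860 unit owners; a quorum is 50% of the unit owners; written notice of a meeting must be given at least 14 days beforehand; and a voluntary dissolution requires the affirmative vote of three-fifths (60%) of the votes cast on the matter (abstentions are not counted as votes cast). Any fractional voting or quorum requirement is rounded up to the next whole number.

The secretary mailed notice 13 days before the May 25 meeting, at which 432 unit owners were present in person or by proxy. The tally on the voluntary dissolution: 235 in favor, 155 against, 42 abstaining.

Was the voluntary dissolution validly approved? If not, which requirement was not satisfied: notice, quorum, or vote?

Invalid — notice requirement not satisfied.

Notice: 13 days given; 14 required. Not satisfied.
Quorum: 50% of 860 = 430; 432 present. Satisfied.
Vote: requires three-fifths of the votes cast (432 − 42 abstaining = 390); 3/5 of 390 = 234, so 234 needed; 235 in favor. Satisfied.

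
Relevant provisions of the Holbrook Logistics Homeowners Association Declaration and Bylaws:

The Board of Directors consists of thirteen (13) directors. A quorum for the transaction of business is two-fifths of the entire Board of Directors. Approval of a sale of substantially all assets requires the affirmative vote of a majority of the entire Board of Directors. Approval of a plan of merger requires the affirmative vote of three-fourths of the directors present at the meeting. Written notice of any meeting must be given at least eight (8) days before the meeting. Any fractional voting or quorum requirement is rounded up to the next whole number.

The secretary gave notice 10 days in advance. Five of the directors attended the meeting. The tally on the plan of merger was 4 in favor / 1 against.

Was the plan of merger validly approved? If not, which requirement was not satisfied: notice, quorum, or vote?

Invalid — quorum requirement not satisfied.

Notice: 10 days given; 8 required (10 ≥ 8). Satisfied.
Quorum: 5 present; quorum is 6. Not satisfied.
Vote: the plan of merger requires three-fourths of the directors present (5). 3/4 of 5 = 3.75, rounded up to 4, so 4 affirmative votes are needed; 4 voted in favor. Satisfied. (Moot — without a quorum no business can be validly transacted.)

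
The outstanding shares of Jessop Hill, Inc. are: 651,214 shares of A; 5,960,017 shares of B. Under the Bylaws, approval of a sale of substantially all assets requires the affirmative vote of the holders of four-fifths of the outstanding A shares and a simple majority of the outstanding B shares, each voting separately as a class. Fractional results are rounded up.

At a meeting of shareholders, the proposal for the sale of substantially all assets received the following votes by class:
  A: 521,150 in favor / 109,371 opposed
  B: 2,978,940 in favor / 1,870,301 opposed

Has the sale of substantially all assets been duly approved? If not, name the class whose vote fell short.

Not approved — the B shares did not give the required vote.

A: 4/5 of 651214 = 520971.20, rounded up to 520972; 520,972 required, 521,150 in favor — approved.
B: a majority of 5960017 is 2980009; 2,980,009 required, 2,978,940 in favor — not approved.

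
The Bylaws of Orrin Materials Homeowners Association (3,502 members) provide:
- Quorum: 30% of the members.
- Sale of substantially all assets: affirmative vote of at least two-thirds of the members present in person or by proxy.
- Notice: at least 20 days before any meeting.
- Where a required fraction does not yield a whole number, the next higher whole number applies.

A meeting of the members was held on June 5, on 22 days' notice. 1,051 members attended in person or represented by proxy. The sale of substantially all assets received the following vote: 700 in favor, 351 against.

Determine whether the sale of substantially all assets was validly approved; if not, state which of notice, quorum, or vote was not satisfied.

Notice: 22 days given; 20 required. Satisfied.
Quorum: 30% of 3,502 = 1,050.60, rounded up to 1,051; 1,051 present. Satisfied.
Vote: requires two-thirds of those present (1,051); 2/3 of 1051 = 700.67, rounded up to 701, so 701 needed; 700 in favor. Not satisfied.

Invalid — vote requirement not satisfied.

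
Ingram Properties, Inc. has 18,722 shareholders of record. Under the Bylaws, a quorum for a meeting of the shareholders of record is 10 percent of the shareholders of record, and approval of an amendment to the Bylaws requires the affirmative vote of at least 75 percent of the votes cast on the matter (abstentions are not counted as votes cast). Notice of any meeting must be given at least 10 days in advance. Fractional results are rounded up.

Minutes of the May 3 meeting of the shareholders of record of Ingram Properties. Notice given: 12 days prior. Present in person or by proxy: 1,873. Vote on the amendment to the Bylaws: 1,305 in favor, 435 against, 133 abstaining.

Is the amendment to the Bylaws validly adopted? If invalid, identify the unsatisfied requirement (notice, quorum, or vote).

Valid — all requirements satisfied.

Notice: 12 days given; 10 required. Satisfied.
Quorum: 10% of 18,722 = 1,872.20, rounded up to 1,873; 1,873 present. Satisfied.
Vote: requires three-fourths of the votes cast (1,873 − 133 abstaining = 1,740); 3/4 of 1740 = 1305, so 1,305 needed; 1,305 in favor. Satisfied.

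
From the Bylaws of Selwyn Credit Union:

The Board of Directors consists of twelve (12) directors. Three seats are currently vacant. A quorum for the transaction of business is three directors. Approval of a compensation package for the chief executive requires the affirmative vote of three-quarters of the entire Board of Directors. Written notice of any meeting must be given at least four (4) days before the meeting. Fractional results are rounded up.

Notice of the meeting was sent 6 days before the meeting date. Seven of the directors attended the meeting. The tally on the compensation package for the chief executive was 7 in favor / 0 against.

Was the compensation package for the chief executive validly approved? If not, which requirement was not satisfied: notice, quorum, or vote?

Invalid — vote requirement not satisfied.

Notice: 6 days given; 4 required (6 ≥ 4). Satisfied.
Quorum: 7 present; quorum is 3. Satisfied.
Vote: the compensation package for the chief executive requires three-fourths of the entire Board of Directors (12). 3/4 of 12 = 9, so 9 affirmative votes are needed; 7 voted in favor. Not satisfied.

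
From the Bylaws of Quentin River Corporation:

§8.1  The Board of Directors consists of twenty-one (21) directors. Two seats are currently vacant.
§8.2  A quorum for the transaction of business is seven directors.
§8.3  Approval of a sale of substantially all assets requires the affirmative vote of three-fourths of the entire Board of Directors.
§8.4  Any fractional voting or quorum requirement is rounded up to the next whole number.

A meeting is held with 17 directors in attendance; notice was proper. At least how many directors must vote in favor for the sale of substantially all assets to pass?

The sale of substantially all assets requires three-fourths of the entire Board of Directors (21).
3/4 of 21 = 15.75, rounded up to 16.

16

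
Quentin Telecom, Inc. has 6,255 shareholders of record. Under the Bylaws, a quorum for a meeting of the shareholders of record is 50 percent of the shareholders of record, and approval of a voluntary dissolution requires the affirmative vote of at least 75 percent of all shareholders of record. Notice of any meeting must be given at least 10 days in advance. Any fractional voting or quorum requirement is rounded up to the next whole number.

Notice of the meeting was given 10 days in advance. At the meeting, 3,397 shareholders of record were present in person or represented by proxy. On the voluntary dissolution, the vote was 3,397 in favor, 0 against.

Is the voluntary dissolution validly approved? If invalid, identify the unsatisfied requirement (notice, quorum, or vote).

Invalid — vote requirement not satisfied.

Notice: 10 days given; 10 required. Satisfied.
Quorum: 50% of 6,255 = 3,127.50, rounded up to 3,128; 3,397 present. Satisfied.
Vote: requires three-fourths of all shareholders of record (6,255); 3/4 of 6255 = 4691.25, rounded up to 4692, so 4,692 needed; 3,397 in favor. Not satisfied.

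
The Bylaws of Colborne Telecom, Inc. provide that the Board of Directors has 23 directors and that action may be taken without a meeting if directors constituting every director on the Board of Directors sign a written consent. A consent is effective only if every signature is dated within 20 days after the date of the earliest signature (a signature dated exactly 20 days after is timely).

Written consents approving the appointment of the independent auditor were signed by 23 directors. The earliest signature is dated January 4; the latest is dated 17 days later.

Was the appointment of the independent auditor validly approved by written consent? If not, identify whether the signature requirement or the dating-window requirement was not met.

Effective — both the signature and dating-window requirements are satisfied.

Signatures required: all of 23 — unanimous means all 23, so 23 needed; 23 signed. Sufficient.
Dating window: the latest signature is 17 days after the earliest; the limit is 20 days. Within the window.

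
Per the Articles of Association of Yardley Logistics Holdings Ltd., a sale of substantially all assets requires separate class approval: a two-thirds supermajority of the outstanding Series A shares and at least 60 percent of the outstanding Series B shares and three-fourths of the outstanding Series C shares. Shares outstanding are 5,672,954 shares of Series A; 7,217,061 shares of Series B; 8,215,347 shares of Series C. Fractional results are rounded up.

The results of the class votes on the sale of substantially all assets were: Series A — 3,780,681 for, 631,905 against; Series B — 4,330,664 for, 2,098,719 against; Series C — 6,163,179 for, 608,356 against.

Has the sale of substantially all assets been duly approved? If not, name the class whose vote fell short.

Series A: 2/3 of 5672954 = 3781969.33, rounded up to 3781970; 3,781,970 required, 3,780,681 in favor — not approved.
Series B: 3/5 of 7217061 = 4330236.60, rounded up to 4330237; 4,330,237 required, 4,330,664 in favor — approved.
Series C: 3/4 of 8215347 = 6161510.25, rounded up to 6161511; 6,161,511 required, 6,163,179 in favor — approved.

Not approved — the Series A shares did not give the required vote.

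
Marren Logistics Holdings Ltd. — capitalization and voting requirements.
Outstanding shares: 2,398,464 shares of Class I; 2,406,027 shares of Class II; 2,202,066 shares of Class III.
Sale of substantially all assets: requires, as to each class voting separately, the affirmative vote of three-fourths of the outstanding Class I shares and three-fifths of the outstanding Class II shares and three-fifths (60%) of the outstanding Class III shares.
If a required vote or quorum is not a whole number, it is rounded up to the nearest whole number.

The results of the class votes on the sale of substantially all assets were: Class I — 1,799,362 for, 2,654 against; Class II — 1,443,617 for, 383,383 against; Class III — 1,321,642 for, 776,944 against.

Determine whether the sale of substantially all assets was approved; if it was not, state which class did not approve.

Class I: 3/4 of 2398464 = 1798848; 1,798,848 required, 1,799,362 in favor — approved.
Class II: 3/5 of 2406027 = 1443616.20, rounded up to 1443617; 1,443,617 required, 1,443,617 in favor — approved.
Class III: 3/5 of 2202066 = 1321239.60, rounded up to 1321240; 1,321,240 required, 1,321,642 in favor — approved.

Approved — every class gave the required vote.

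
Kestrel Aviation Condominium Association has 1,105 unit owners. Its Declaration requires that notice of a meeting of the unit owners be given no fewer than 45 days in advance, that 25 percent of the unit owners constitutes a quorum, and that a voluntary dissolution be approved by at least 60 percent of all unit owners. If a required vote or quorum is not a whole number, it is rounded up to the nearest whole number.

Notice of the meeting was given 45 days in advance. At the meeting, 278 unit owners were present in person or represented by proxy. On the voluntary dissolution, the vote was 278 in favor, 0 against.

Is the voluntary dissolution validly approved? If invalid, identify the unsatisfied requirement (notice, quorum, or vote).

Notice: 45 days given; 45 required. Satisfied.
Quorum: 25% of 1,105 = 276.25, rounded up to 277; 278 present. Satisfied.
Vote: requires three-fifths of all unit owners (1,105); 3/5 of 1105 = 663, so 663 needed; 278 in favor. Not satisfied.

Invalid — vote requirement not satisfied.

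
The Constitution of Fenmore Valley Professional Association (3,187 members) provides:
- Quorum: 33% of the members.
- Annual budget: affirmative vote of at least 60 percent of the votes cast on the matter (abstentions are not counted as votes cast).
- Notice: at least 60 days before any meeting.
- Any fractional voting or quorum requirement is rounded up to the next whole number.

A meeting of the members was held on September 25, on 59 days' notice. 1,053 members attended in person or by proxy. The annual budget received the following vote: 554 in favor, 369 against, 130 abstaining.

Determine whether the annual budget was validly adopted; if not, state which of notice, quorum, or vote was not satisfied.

Invalid — notice requirement not satisfied.

Notice: 59 days given; 60 required. Not satisfied.
Quorum: 33% of 3,187 = 1,051.71, rounded up to 1,052; 1,053 present. Satisfied.
Vote: requires three-fifths of the votes cast (1,053 − 130 abstaining = 923); 3/5 of 923 = 553.80, rounded up to 554, so 554 needed; 554 in favor. Satisfied.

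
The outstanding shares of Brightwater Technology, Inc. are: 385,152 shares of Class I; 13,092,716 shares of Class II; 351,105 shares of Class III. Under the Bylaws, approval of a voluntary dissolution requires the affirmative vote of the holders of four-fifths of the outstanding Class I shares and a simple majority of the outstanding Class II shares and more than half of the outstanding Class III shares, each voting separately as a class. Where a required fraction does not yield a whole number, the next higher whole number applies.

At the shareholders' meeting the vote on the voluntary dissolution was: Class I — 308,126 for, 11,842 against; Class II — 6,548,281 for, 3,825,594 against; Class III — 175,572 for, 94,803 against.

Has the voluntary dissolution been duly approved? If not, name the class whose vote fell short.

Approved — every class gave the required vote.

Class I: 4/5 of 385152 = 308121.60, rounded up to 308122; 308,122 required, 308,126 in favor — approved.
Class II: a majority of 13092716 is 6546359; 6,546,359 required, 6,548,281 in favor — approved.
Class III: a majority of 351105 is 175553; 175,553 required, 175,572 in favor — approved.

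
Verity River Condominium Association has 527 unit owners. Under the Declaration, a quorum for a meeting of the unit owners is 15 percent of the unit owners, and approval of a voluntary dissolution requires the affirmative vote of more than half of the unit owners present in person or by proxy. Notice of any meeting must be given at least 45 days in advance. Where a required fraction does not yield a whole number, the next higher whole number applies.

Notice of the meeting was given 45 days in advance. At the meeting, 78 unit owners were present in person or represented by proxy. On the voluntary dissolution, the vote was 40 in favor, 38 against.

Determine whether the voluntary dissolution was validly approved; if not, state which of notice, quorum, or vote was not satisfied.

Notice: 45 days given; 45 required. Satisfied.
Quorum: 15% of 527 = 79.05, rounded up to 80; 78 present. Not satisfied.
Vote: requires a majority of those present (78); a majority of 78 is 40, so 40 needed; 40 in favor. Satisfied.

Invalid — quorum requirement not satisfied.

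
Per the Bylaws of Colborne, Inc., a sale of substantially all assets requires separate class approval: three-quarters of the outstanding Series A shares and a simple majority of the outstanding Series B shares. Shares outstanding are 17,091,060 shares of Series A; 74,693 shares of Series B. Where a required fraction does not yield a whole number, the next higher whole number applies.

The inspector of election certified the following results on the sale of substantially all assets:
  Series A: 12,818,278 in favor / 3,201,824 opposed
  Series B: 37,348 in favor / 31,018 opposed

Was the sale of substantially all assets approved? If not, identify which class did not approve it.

Series A: 3/4 of 17091060 = 12818295; 12,818,295 required, 12,818,278 in favor — not approved.
Series B: a majority of 74693 is 37347; 37,347 required, 37,348 in favor — approved.

Not approved — the Series A shares did not give the required vote.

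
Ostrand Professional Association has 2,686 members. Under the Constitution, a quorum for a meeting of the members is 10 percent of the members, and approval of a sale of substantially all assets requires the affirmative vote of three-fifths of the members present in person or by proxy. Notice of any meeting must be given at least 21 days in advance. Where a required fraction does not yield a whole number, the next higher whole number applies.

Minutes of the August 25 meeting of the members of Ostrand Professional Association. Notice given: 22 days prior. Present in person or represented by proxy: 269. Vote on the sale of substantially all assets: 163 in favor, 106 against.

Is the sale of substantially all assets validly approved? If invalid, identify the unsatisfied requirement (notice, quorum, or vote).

Notice: 22 days given; 21 required. Satisfied.
Quorum: 10% of 2,686 = 268.60, rounded up to 269; 269 present. Satisfied.
Vote: requires three-fifths of those present (269); 3/5 of 269 = 161.40, rounded up to 162, so 162 needed; 163 in favor. Satisfied.

Valid — all requirements satisfied.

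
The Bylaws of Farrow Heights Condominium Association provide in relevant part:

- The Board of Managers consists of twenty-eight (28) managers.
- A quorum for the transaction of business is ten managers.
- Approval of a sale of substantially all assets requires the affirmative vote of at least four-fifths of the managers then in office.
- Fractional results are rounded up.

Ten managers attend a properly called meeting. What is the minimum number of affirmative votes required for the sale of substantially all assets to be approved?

The sale of substantially all assets requires four-fifths of the managers then in office (28).
4/5 of 28 = 22.40, rounded up to 23.
(Only 10 can vote, so the sale of substantially all assets cannot pass at this meeting, but the required vote is still 23.)

23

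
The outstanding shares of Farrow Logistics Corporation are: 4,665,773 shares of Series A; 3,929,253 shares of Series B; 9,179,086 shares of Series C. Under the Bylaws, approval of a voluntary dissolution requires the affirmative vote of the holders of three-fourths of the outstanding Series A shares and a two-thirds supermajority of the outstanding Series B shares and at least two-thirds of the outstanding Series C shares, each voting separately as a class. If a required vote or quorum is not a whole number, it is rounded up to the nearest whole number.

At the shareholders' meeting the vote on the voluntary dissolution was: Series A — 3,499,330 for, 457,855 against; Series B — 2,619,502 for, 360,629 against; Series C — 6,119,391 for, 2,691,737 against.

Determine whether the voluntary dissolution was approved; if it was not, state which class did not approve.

Approved — every class gave the required vote.

Series A: 3/4 of 4665773 = 3499329.75, rounded up to 3499330; 3,499,330 required, 3,499,330 in favor — approved.
Series B: 2/3 of 3929253 = 2619502; 2,619,502 required, 2,619,502 in favor — approved.
Series C: 2/3 of 9179086 = 6119390.67, rounded up to 6119391; 6,119,391 required, 6,119,391 in favor — approved.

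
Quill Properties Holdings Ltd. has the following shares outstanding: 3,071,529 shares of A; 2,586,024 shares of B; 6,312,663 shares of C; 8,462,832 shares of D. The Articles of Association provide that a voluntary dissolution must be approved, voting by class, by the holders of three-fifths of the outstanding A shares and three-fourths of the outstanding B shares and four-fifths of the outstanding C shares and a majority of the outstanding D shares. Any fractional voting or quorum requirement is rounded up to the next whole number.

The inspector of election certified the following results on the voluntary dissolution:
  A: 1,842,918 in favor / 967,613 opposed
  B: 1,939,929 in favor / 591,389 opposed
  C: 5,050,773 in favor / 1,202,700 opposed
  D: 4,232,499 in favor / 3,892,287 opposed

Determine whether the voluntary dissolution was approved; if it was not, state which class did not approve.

A: 3/5 of 3071529 = 1842917.40, rounded up to 1842918; 1,842,918 required, 1,842,918 in favor — approved.
B: 3/4 of 2586024 = 1939518; 1,939,518 required, 1,939,929 in favor — approved.
C: 4/5 of 6312663 = 5050130.40, rounded up to 5050131; 5,050,131 required, 5,050,773 in favor — approved.
D: a majority of 8462832 is 4231417; 4,231,417 required, 4,232,499 in favor — approved.

Approved — every class gave the required vote.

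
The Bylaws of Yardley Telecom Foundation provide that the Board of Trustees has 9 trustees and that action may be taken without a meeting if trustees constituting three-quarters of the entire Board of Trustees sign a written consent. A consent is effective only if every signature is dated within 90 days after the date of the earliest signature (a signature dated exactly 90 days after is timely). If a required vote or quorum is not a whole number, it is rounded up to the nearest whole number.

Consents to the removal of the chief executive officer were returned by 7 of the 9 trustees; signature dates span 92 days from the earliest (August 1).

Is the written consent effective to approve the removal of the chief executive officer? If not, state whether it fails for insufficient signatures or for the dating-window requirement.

Signatures required: three-quarters of 9 — 3/4 of 9 = 6.75, rounded up to 7, so 7 needed; 7 signed. Sufficient.
Dating window: the latest signature is 92 days after the earliest; the limit is 90 days. Outside the window.

Not effective — dating-window requirement not satisfied.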